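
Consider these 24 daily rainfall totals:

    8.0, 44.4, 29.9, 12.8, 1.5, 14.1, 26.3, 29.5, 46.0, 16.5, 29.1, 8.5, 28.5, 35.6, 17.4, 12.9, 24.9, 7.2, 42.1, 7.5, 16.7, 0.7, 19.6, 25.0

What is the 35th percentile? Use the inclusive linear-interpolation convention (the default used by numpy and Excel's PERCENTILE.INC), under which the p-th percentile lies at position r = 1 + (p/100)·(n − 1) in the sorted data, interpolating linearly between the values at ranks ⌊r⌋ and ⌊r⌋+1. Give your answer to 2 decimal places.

14.22

Sorted: 0.7, 1.5, 7.2, 7.5, 8.0, 8.5, 12.8, 12.9, 14.1, 16.5, 16.7, 17.4, 19.6, 24.9, 25.0, 26.3, 28.5, 29.1, 29.5, 29.9, 35.6, 42.1, 44.4, 46.0.
n = 24.
r = 1 + (35/100)·(24 − 1) = 1 + 8.05 = 9.05.
Rank 9 is 14.1 and rank 10 is 16.5.
Interpolate: 14.1 + 0.05·(16.5 − 14.1) = 14.1 + 0.05·2.4 = 14.22.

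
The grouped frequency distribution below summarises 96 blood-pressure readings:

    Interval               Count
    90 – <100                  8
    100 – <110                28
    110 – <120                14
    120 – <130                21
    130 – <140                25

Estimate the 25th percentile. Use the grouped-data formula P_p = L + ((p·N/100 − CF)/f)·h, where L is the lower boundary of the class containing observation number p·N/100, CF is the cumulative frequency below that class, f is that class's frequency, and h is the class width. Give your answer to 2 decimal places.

105.71

N = 96; target position k = 25/100 · 96 = 24.
Cumulative frequencies: 8, 36, 50, 71, 96.
Observation 24 falls in the class 100 – <110.
L = 100, CF = 8, f = 28, h = 10.
P25 = 100 + ((24 − 8)/28)·10 = 100 + 5.71429 = 105.714.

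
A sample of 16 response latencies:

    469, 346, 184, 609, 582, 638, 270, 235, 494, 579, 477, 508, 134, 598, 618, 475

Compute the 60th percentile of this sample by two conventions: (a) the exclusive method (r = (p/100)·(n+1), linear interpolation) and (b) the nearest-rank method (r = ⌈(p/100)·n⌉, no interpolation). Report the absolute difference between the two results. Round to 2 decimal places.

Sorted: 134, 184, 235, 270, 346, 469, 475, 477, 494, 508, 579, 582, 598, 609, 618, 638.
n = 16.
(a) r = 10.2; between ranks 10 (508) and 11 (579): 522.2.
(b) the nearest-rank method: rank 10 → 508.
|522.2 − 508| = 14.2.

14.20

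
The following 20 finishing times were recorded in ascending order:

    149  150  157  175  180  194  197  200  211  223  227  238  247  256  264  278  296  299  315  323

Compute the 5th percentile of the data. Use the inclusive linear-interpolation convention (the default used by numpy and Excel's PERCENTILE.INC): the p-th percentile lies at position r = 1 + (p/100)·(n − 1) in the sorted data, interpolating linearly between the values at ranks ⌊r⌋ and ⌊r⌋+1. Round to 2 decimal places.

149.95

n = 20.
r = 1 + (5/100)·(20 − 1) = 1 + 0.95 = 1.95.
Rank 1 is 149 and rank 2 is 150.
Interpolate: 149 + 0.95·(150 − 149) = 149 + 0.95·1 = 149.95.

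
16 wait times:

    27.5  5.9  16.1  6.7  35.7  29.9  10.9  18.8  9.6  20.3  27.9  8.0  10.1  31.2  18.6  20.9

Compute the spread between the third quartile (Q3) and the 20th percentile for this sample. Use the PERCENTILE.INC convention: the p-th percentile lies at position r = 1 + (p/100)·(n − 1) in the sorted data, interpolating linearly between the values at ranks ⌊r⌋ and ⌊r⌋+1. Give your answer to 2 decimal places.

Sorted: 5.9, 6.7, 8.0, 9.6, 10.1, 10.9, 16.1, 18.6, 18.8, 20.3, 20.9, 27.5, 27.9, 29.9, 31.2, 35.7.
n = 16.
P20: r = 4 (integer) → 9.6.
P75: r = 12.25; ranks 12–13 are 27.5, 27.9; interpolating gives 27.6.
Difference: 27.6 − 9.6 = 18.

18.00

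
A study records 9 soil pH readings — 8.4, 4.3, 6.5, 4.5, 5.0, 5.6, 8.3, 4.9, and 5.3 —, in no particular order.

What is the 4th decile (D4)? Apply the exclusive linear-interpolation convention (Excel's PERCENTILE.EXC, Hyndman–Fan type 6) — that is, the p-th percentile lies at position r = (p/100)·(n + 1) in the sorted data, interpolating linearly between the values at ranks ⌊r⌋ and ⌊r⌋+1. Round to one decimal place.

Sorted: 4.3, 4.5, 4.9, 5.0, 5.3, 5.6, 6.5, 8.3, 8.4.
n = 9.
r = (40/100)·(9 + 1) = 4.
r is an integer, so P40 is the value at rank 4: 5.0.

5.0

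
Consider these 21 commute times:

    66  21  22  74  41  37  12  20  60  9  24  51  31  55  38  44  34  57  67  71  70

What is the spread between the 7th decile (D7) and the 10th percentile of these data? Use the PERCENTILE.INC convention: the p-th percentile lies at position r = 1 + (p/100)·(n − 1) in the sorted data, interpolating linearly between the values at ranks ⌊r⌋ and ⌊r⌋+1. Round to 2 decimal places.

Sorted: 9, 12, 20, 21, 22, 24, 31, 34, 37, 38, 41, 44, 51, 55, 57, 60, 66, 67, 70, 71, 74.
n = 21.
P10: r = 3 (integer) → 20.
P70: r = 15 (integer) → 57.
Difference: 57 − 20 = 37.

37.00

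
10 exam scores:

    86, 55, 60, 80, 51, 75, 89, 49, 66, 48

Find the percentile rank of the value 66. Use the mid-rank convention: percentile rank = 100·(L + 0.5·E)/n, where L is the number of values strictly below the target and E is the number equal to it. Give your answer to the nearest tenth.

Sorted: 48, 49, 51, 55, 60, 66, 75, 80, 86, 89.
Count below 66: L = 5; count equal: E = 1; n = 10.
Percentile rank = 100·(5 + 0.5·1)/10 = 100·5.5/10 = 55.

55.0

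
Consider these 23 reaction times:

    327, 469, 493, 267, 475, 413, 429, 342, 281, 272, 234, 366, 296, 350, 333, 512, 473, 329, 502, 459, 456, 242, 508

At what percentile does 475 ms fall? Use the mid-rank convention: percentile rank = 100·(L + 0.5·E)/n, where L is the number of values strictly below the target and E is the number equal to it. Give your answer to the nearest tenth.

Sorted: 234, 242, 267, 272, 281, 296, 327, 329, 333, 342, 350, 366, 413, 429, 456, 459, 469, 473, 475, 493, 502, 508, 512.
Count below 475: L = 18; count equal: E = 1; n = 23.
Percentile rank = 100·(18 + 0.5·1)/23 = 100·18.5/23 = 80.43.

80.4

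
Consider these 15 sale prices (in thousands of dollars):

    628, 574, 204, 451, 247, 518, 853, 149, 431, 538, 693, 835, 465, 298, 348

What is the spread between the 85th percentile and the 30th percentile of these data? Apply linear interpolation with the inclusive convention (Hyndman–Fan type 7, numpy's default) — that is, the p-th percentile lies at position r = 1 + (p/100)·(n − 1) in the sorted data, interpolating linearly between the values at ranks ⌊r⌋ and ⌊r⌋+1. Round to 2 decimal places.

Sorted: 149, 204, 247, 298, 348, 431, 451, 465, 518, 538, 574, 628, 693, 835, 853.
n = 15.
P30: r = 5.2; ranks 5–6 are 348, 431; interpolating gives 364.6.
P85: r = 12.9; ranks 12–13 are 628, 693; interpolating gives 686.5.
Difference: 686.5 − 364.6 = 321.9.

321.90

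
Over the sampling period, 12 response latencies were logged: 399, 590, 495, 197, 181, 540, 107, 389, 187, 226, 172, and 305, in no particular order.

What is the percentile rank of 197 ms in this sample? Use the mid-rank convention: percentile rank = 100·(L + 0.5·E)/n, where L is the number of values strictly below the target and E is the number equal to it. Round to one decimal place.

37.5

Sorted: 107, 172, 181, 187, 197, 226, 305, 389, 399, 495, 540, 590.
Count below 197: L = 4; count equal: E = 1; n = 12.
Percentile rank = 100·(4 + 0.5·1)/12 = 100·4.5/12 = 37.5.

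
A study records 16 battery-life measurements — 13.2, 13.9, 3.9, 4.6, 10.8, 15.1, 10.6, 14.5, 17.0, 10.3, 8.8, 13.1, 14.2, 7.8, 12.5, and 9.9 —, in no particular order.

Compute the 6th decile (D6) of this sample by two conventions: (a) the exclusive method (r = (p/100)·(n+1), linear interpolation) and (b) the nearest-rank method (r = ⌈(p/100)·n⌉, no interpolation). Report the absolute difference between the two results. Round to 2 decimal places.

Sorted: 3.9, 4.6, 7.8, 8.8, 9.9, 10.3, 10.6, 10.8, 12.5, 13.1, 13.2, 13.9, 14.2, 14.5, 15.1, 17.0.
n = 16.
(a) r = 10.2; between ranks 10 (13.1) and 11 (13.2): 13.12.
(b) the nearest-rank method: rank 10 → 13.1.
|13.12 − 13.1| = 0.02.

0.02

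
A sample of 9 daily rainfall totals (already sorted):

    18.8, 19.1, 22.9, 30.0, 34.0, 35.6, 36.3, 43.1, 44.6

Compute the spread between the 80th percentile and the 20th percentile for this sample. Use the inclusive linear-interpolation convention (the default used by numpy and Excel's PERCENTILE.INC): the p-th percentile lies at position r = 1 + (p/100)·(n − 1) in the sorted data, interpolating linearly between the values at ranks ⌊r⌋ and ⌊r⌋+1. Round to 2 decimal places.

n = 9.
P20: r = 2.6; ranks 2–3 are 19.1, 22.9; interpolating gives 21.38.
P80: r = 7.4; ranks 7–8 are 36.3, 43.1; interpolating gives 39.02.
Difference: 39.02 − 21.38 = 17.64.

17.64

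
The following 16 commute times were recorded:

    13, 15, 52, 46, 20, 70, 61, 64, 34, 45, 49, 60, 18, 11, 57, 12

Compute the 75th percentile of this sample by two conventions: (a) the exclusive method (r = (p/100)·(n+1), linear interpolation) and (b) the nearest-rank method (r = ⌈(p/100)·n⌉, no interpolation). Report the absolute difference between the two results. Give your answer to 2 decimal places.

Sorted: 11, 12, 13, 15, 18, 20, 34, 45, 46, 49, 52, 57, 60, 61, 64, 70.
n = 16.
(a) r = 12.75; between ranks 12 (57) and 13 (60): 59.25.
(b) the nearest-rank method: rank 12 → 57.
|59.25 − 57| = 2.25.

2.25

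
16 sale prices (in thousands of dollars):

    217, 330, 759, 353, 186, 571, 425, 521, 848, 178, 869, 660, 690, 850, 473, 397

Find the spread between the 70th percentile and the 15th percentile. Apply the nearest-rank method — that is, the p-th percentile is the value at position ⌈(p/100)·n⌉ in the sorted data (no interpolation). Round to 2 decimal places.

Sorted: 178, 186, 217, 330, 353, 397, 425, 473, 521, 571, 660, 690, 759, 848, 850, 869.
n = 16.
P15: rank ⌈15/100·16⌉ = 3 → 217.
P70: rank ⌈70/100·16⌉ = 12 → 690.
Difference: 690 − 217 = 473.

473.00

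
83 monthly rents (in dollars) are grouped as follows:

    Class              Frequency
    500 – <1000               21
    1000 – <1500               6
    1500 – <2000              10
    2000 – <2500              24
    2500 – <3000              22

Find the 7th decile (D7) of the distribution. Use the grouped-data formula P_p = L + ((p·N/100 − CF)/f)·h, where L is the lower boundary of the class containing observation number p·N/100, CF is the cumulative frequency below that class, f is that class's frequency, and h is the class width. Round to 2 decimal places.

N = 83; target position k = 70/100 · 83 = 58.1.
Cumulative frequencies: 21, 27, 37, 61, 83.
Observation 58.1 falls in the class 2000 – <2500.
L = 2000, CF = 37, f = 24, h = 500.
P70 = 2000 + ((58.1 − 37)/24)·500 = 2000 + 439.583 = 2439.58.

2439.58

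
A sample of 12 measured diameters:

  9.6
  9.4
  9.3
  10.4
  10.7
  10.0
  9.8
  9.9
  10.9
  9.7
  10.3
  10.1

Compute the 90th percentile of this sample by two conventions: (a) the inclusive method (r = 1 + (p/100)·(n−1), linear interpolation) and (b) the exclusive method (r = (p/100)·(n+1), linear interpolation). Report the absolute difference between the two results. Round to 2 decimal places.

0.17

Sorted: 9.3, 9.4, 9.6, 9.7, 9.8, 9.9, 10.0, 10.1, 10.3, 10.4, 10.7, 10.9.
n = 12.
(a) r = 10.9; between ranks 10 (10.4) and 11 (10.7): 10.67.
(b) r = 11.7; between ranks 11 (10.7) and 12 (10.9): 10.84.
|10.67 − 10.84| = 0.17.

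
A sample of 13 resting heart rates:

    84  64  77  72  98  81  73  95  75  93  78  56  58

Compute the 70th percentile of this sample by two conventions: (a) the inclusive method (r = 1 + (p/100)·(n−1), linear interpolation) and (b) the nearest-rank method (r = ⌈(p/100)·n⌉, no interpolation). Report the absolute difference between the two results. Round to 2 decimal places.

1.80

Sorted: 56, 58, 64, 72, 73, 75, 77, 78, 81, 84, 93, 95, 98.
n = 13.
(a) r = 9.4; between ranks 9 (81) and 10 (84): 82.2.
(b) the nearest-rank method: rank 10 → 84.
|82.2 − 84| = 1.8.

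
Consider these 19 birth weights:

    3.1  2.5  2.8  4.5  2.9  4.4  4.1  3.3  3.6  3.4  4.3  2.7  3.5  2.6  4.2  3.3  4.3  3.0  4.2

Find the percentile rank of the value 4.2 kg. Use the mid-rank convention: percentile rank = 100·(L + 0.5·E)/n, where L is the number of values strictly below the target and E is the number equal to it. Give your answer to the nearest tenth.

73.7

Sorted: 2.5, 2.6, 2.7, 2.8, 2.9, 3.0, 3.1, 3.3, 3.3, 3.4, 3.5, 3.6, 4.1, 4.2, 4.2, 4.3, 4.3, 4.4, 4.5.
Count below 4.2: L = 13; count equal: E = 2; n = 19.
Percentile rank = 100·(13 + 0.5·2)/19 = 100·14/19 = 73.68.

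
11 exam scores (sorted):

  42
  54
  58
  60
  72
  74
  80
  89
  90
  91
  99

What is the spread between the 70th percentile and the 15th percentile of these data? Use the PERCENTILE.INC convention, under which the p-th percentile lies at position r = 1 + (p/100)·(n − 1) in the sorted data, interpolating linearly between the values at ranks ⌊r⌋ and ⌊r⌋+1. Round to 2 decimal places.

n = 11.
P15: r = 2.5; ranks 2–3 are 54, 58; interpolating gives 56.
P70: r = 8 (integer) → 89.
Difference: 89 − 56 = 33.

33.00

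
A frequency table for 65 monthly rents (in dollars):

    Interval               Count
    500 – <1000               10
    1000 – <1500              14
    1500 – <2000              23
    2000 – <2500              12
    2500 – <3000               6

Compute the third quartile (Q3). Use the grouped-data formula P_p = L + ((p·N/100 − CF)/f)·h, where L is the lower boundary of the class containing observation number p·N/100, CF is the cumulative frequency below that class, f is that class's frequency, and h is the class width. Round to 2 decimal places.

N = 65; target position k = 75/100 · 65 = 48.75.
Cumulative frequencies: 10, 24, 47, 59, 65.
Observation 48.75 falls in the class 2000 – <2500.
L = 2000, CF = 47, f = 12, h = 500.
P75 = 2000 + ((48.75 − 47)/12)·500 = 2000 + 72.9167 = 2072.92.

2072.92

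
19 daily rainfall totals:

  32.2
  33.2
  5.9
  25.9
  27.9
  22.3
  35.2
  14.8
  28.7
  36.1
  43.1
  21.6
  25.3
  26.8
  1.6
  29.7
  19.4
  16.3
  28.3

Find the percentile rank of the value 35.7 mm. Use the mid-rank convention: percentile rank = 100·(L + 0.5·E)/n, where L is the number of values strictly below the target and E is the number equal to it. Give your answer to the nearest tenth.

Sorted: 1.6, 5.9, 14.8, 16.3, 19.4, 21.6, 22.3, 25.3, 25.9, 26.8, 27.9, 28.3, 28.7, 29.7, 32.2, 33.2, 35.2, 36.1, 43.1.
Count below 35.7: L = 17; count equal: E = 0; n = 19.
Percentile rank = 100·(17 + 0.5·0)/19 = 100·17/19 = 89.47.

89.5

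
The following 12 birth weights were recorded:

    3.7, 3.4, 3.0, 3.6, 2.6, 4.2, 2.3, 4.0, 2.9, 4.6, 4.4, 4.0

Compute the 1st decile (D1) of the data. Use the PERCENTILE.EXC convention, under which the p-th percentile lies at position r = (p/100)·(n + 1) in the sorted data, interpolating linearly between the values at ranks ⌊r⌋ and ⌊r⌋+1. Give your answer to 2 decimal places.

Sorted: 2.3, 2.6, 2.9, 3.0, 3.4, 3.6, 3.7, 4.0, 4.0, 4.2, 4.4, 4.6.
n = 12.
r = (10/100)·(12 + 1) = 1.3.
Rank 1 is 2.3 and rank 2 is 2.6.
Interpolate: 2.3 + 0.3·(2.6 − 2.3) = 2.3 + 0.3·0.3 = 2.39.

2.39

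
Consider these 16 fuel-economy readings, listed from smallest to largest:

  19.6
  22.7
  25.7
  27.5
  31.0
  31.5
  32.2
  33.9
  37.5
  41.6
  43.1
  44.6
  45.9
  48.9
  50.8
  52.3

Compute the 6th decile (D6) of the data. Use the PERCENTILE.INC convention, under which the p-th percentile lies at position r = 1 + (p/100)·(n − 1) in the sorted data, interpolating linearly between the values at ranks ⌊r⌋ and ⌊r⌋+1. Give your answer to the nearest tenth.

n = 16.
r = 1 + (60/100)·(16 − 1) = 1 + 9 = 10.
r is an integer, so P60 is the value at rank 10: 41.6.

41.6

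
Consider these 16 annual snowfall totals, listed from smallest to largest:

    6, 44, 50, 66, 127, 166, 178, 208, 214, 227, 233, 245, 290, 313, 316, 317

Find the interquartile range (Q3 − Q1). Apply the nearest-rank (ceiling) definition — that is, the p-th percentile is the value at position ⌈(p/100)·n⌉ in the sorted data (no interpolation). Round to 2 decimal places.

179.00

n = 16.
P25: rank ⌈25/100·16⌉ = 4 → 66.
P75: rank ⌈75/100·16⌉ = 12 → 245.
Difference: 245 − 66 = 179.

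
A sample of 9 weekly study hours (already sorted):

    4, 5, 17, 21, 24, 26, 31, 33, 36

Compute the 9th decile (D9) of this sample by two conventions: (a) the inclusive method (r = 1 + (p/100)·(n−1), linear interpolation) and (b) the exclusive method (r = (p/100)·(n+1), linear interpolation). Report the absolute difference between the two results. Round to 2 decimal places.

n = 9.
(a) r = 8.2; between ranks 8 (33) and 9 (36): 33.6.
(b) r = 9 → value at rank 9 = 36.
|33.6 − 36| = 2.4.

2.40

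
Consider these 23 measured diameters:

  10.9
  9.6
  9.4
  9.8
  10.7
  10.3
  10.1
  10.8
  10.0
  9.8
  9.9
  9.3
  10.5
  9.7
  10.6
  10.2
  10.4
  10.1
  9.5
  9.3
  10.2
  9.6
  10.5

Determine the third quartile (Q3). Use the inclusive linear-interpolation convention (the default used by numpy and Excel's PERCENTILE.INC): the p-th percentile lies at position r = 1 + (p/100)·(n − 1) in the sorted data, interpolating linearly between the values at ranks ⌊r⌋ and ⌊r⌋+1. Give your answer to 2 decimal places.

Sorted: 9.3, 9.3, 9.4, 9.5, 9.6, 9.6, 9.7, 9.8, 9.8, 9.9, 10.0, 10.1, 10.1, 10.2, 10.2, 10.3, 10.4, 10.5, 10.5, 10.6, 10.7, 10.8, 10.9.
n = 23.
r = 1 + (75/100)·(23 − 1) = 1 + 16.5 = 17.5.
Rank 17 is 10.4 and rank 18 is 10.5.
Interpolate: 10.4 + 0.5·(10.5 − 10.4) = 10.4 + 0.5·0.1 = 10.45.

10.45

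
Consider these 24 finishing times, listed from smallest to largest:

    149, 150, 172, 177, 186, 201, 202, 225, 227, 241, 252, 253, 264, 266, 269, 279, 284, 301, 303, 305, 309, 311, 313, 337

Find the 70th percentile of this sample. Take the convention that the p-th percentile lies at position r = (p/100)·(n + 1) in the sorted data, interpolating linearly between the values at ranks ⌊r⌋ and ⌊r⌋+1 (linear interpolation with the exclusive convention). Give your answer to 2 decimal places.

n = 24.
r = (70/100)·(24 + 1) = 17.5.
Rank 17 is 284 and rank 18 is 301.
Interpolate: 284 + 0.5·(301 − 284) = 284 + 0.5·17 = 292.5.

292.50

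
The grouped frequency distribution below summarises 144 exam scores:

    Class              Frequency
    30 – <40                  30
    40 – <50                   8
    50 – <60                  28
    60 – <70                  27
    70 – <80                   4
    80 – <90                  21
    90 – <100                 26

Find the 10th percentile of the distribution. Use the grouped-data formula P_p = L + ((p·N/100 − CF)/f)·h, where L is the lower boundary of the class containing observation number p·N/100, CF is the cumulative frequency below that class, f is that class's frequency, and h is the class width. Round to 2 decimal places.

34.80

N = 144; target position k = 10/100 · 144 = 14.4.
Cumulative frequencies: 30, 38, 66, 93, 97, 118, 144.
Observation 14.4 falls in the class 30 – <40.
L = 30, CF = 0, f = 30, h = 10.
P10 = 30 + ((14.4 − 0)/30)·10 = 30 + 4.8 = 34.8.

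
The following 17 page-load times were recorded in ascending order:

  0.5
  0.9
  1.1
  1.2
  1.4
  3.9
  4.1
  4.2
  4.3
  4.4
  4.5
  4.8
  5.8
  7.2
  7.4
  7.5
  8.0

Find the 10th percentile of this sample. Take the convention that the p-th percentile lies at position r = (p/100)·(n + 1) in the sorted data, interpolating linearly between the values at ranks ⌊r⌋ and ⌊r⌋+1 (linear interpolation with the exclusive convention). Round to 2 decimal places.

0.82

n = 17.
r = (10/100)·(17 + 1) = 1.8.
Rank 1 is 0.5 and rank 2 is 0.9.
Interpolate: 0.5 + 0.8·(0.9 − 0.5) = 0.5 + 0.8·0.4 = 0.82.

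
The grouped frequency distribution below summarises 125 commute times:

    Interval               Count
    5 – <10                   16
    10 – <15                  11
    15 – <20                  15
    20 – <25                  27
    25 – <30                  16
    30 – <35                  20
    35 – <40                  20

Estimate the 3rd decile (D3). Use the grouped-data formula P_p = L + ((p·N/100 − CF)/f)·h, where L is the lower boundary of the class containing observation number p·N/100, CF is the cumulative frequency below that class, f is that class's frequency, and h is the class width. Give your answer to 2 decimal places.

18.50

N = 125; target position k = 30/100 · 125 = 37.5.
Cumulative frequencies: 16, 27, 42, 69, 85, 105, 125.
Observation 37.5 falls in the class 15 – <20.
L = 15, CF = 27, f = 15, h = 5.
P30 = 15 + ((37.5 − 27)/15)·5 = 15 + 3.5 = 18.5.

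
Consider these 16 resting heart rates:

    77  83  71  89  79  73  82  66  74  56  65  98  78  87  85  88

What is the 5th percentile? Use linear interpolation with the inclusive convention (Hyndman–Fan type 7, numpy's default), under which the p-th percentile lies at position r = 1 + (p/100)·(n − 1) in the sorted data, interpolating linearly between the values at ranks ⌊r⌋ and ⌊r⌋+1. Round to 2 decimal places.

Sorted: 56, 65, 66, 71, 73, 74, 77, 78, 79, 82, 83, 85, 87, 88, 89, 98.
n = 16.
r = 1 + (5/100)·(16 − 1) = 1 + 0.75 = 1.75.
Rank 1 is 56 and rank 2 is 65.
Interpolate: 56 + 0.75·(65 − 56) = 56 + 0.75·9 = 62.75.

62.75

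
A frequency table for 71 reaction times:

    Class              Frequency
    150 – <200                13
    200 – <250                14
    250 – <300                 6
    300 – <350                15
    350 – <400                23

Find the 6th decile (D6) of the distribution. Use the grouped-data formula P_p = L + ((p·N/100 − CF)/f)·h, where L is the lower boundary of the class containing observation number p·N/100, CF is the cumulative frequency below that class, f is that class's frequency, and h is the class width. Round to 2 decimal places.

N = 71; target position k = 60/100 · 71 = 42.6.
Cumulative frequencies: 13, 27, 33, 48, 71.
Observation 42.6 falls in the class 300 – <350.
L = 300, CF = 33, f = 15, h = 50.
P60 = 300 + ((42.6 − 33)/15)·50 = 300 + 32 = 332.

332.00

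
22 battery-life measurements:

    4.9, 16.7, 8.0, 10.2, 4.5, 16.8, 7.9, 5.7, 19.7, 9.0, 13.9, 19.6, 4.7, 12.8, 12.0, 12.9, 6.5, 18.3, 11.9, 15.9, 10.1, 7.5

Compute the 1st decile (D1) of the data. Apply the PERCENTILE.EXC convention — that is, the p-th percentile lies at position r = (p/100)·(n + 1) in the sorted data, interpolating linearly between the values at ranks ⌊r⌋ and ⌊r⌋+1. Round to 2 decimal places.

4.76

Sorted: 4.5, 4.7, 4.9, 5.7, 6.5, 7.5, 7.9, 8.0, 9.0, 10.1, 10.2, 11.9, 12.0, 12.8, 12.9, 13.9, 15.9, 16.7, 16.8, 18.3, 19.6, 19.7.
n = 22.
r = (10/100)·(22 + 1) = 2.3.
Rank 2 is 4.7 and rank 3 is 4.9.
Interpolate: 4.7 + 0.3·(4.9 − 4.7) = 4.7 + 0.3·0.2 = 4.76.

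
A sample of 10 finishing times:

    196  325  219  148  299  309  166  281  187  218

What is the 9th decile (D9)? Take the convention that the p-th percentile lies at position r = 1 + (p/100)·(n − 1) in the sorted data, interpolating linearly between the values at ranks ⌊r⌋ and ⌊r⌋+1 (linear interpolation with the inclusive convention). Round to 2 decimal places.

Sorted: 148, 166, 187, 196, 218, 219, 281, 299, 309, 325.
n = 10.
r = 1 + (90/100)·(10 − 1) = 1 + 8.1 = 9.1.
Rank 9 is 309 and rank 10 is 325.
Interpolate: 309 + 0.1·(325 − 309) = 309 + 0.1·16 = 310.6.

310.60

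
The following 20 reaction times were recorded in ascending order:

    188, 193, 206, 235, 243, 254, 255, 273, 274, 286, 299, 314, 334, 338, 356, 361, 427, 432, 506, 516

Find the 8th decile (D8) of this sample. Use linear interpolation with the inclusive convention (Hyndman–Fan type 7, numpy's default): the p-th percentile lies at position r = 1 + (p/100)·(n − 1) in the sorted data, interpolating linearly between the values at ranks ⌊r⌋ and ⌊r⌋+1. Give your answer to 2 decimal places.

n = 20.
r = 1 + (80/100)·(20 − 1) = 1 + 15.2 = 16.2.
Rank 16 is 361 and rank 17 is 427.
Interpolate: 361 + 0.2·(427 − 361) = 361 + 0.2·66 = 374.2.

374.20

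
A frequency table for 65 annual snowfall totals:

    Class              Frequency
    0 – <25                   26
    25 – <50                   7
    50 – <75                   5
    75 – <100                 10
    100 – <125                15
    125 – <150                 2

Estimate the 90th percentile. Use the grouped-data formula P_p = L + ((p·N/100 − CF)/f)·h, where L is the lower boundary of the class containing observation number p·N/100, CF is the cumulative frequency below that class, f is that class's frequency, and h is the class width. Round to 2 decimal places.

N = 65; target position k = 90/100 · 65 = 58.5.
Cumulative frequencies: 26, 33, 38, 48, 63, 65.
Observation 58.5 falls in the class 100 – <125.
L = 100, CF = 48, f = 15, h = 25.
P90 = 100 + ((58.5 − 48)/15)·25 = 100 + 17.5 = 117.5.

117.50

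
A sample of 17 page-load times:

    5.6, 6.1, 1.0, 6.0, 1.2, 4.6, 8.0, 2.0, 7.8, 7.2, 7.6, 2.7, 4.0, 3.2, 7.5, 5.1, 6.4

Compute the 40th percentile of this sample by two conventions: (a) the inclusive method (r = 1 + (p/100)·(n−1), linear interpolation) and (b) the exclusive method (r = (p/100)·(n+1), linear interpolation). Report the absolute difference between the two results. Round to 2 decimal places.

0.10

Sorted: 1.0, 1.2, 2.0, 2.7, 3.2, 4.0, 4.6, 5.1, 5.6, 6.0, 6.1, 6.4, 7.2, 7.5, 7.6, 7.8, 8.0.
n = 17.
(a) r = 7.4; between ranks 7 (4.6) and 8 (5.1): 4.8.
(b) r = 7.2; between ranks 7 (4.6) and 8 (5.1): 4.7.
|4.8 − 4.7| = 0.1.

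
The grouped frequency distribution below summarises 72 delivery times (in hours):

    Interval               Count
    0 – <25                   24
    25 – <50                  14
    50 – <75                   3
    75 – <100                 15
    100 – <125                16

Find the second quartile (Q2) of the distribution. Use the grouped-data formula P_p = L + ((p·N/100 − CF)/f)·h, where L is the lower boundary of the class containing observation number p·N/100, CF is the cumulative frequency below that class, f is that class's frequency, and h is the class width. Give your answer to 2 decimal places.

N = 72; target position k = 50/100 · 72 = 36.
Cumulative frequencies: 24, 38, 41, 56, 72.
Observation 36 falls in the class 25 – <50.
L = 25, CF = 24, f = 14, h = 25.
P50 = 25 + ((36 − 24)/14)·25 = 25 + 21.4286 = 46.4286.

46.43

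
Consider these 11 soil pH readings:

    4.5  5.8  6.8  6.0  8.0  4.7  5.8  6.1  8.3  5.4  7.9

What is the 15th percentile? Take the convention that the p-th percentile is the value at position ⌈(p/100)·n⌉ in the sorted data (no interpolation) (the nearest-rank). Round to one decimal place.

Sorted: 4.5, 4.7, 5.4, 5.8, 5.8, 6.0, 6.1, 6.8, 7.9, 8.0, 8.3.
n = 11.
Position = ⌈15/100 · 11⌉ = ⌈1.65⌉ = 2.
The value at rank 2 is 4.7.

4.7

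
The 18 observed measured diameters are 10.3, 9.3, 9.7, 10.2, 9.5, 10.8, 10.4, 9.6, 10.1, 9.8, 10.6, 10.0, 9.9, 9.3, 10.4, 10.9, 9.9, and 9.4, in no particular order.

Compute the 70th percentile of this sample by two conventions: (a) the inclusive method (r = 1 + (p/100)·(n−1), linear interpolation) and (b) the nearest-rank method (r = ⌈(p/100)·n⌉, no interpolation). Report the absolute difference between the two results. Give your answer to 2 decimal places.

0.01

Sorted: 9.3, 9.3, 9.4, 9.5, 9.6, 9.7, 9.8, 9.9, 9.9, 10.0, 10.1, 10.2, 10.3, 10.4, 10.4, 10.6, 10.8, 10.9.
n = 18.
(a) r = 12.9; between ranks 12 (10.2) and 13 (10.3): 10.29.
(b) the nearest-rank method: rank 13 → 10.3.
|10.29 − 10.3| = 0.01.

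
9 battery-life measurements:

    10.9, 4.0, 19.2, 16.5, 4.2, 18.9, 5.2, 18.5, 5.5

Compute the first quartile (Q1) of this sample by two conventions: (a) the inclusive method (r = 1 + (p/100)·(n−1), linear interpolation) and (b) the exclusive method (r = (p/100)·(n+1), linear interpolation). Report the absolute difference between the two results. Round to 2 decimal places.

0.50

Sorted: 4.0, 4.2, 5.2, 5.5, 10.9, 16.5, 18.5, 18.9, 19.2.
n = 9.
(a) r = 3 → value at rank 3 = 5.2.
(b) r = 2.5; between ranks 2 (4.2) and 3 (5.2): 4.7.
|5.2 − 4.7| = 0.5.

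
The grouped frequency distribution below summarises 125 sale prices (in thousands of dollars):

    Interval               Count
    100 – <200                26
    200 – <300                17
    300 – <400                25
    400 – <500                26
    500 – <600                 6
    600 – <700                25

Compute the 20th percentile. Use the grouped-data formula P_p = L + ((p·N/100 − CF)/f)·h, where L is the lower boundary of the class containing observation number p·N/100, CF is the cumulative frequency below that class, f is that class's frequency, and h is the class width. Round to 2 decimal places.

196.15

N = 125; target position k = 20/100 · 125 = 25.
Cumulative frequencies: 26, 43, 68, 94, 100, 125.
Observation 25 falls in the class 100 – <200.
L = 100, CF = 0, f = 26, h = 100.
P20 = 100 + ((25 − 0)/26)·100 = 100 + 96.1538 = 196.154.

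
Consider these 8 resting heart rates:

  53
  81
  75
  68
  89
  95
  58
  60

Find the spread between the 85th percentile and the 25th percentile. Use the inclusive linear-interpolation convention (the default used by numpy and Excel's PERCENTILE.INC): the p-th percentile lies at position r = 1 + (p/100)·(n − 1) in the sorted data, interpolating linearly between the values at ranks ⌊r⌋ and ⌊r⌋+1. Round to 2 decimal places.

29.10

Sorted: 53, 58, 60, 68, 75, 81, 89, 95.
n = 8.
P25: r = 2.75; ranks 2–3 are 58, 60; interpolating gives 59.5.
P85: r = 6.95; ranks 6–7 are 81, 89; interpolating gives 88.6.
Difference: 88.6 − 59.5 = 29.1.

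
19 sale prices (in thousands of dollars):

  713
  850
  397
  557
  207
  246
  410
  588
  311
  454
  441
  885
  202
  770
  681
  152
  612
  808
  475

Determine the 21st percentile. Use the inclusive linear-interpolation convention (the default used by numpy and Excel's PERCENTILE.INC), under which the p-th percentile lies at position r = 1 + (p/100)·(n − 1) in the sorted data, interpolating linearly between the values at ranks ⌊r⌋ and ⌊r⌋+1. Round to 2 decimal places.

Sorted: 152, 202, 207, 246, 311, 397, 410, 441, 454, 475, 557, 588, 612, 681, 713, 770, 808, 850, 885.
n = 19.
r = 1 + (21/100)·(19 − 1) = 1 + 3.78 = 4.78.
Rank 4 is 246 and rank 5 is 311.
Interpolate: 246 + 0.78·(311 − 246) = 246 + 0.78·65 = 296.7.

296.70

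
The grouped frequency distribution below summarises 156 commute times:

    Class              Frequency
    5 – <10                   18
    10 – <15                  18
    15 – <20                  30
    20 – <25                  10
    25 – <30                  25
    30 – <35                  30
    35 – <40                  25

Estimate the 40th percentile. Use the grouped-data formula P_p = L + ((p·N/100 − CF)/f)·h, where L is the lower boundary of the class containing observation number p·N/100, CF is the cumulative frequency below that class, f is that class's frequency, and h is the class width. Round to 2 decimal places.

N = 156; target position k = 40/100 · 156 = 62.4.
Cumulative frequencies: 18, 36, 66, 76, 101, 131, 156.
Observation 62.4 falls in the class 15 – <20.
L = 15, CF = 36, f = 30, h = 5.
P40 = 15 + ((62.4 − 36)/30)·5 = 15 + 4.4 = 19.4.

19.40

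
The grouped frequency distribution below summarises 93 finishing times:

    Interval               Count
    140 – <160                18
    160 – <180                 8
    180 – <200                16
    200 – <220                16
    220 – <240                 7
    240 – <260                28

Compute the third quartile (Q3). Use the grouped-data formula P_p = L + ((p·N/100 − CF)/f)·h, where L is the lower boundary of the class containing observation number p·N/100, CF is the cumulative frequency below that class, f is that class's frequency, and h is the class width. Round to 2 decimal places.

N = 93; target position k = 75/100 · 93 = 69.75.
Cumulative frequencies: 18, 26, 42, 58, 65, 93.
Observation 69.75 falls in the class 240 – <260.
L = 240, CF = 65, f = 28, h = 20.
P75 = 240 + ((69.75 − 65)/28)·20 = 240 + 3.39286 = 243.393.

243.39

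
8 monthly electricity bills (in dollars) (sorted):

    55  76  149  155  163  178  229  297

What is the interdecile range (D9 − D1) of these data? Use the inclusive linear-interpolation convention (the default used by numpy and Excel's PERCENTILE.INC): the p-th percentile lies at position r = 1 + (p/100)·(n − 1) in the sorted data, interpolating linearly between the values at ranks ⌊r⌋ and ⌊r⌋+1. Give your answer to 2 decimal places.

179.70

n = 8.
P10: r = 1.7; ranks 1–2 are 55, 76; interpolating gives 69.7.
P90: r = 7.3; ranks 7–8 are 229, 297; interpolating gives 249.4.
Difference: 249.4 − 69.7 = 179.7.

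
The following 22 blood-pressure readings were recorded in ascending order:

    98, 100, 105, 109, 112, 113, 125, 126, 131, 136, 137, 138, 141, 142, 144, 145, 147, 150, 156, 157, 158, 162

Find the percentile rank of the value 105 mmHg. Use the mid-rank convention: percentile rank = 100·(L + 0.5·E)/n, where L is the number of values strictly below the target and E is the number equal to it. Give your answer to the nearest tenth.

11.4

Count below 105: L = 2; count equal: E = 1; n = 22.
Percentile rank = 100·(2 + 0.5·1)/22 = 100·2.5/22 = 11.36.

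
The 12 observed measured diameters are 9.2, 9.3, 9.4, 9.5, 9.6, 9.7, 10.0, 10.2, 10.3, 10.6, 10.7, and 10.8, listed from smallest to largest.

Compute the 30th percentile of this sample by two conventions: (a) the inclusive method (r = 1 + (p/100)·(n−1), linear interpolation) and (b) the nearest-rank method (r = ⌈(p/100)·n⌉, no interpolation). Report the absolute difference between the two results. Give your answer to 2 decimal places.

0.03

n = 12.
(a) r = 4.3; between ranks 4 (9.5) and 5 (9.6): 9.53.
(b) the nearest-rank method: rank 4 → 9.5.
|9.53 − 9.5| = 0.03.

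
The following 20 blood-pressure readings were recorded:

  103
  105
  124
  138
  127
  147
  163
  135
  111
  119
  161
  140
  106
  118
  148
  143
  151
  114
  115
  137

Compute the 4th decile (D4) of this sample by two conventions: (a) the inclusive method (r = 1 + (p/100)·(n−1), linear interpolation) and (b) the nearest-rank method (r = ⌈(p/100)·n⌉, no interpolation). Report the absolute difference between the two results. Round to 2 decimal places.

3.00

Sorted: 103, 105, 106, 111, 114, 115, 118, 119, 124, 127, 135, 137, 138, 140, 143, 147, 148, 151, 161, 163.
n = 20.
(a) r = 8.6; between ranks 8 (119) and 9 (124): 122.
(b) the nearest-rank method: rank 8 → 119.
|122 − 119| = 3.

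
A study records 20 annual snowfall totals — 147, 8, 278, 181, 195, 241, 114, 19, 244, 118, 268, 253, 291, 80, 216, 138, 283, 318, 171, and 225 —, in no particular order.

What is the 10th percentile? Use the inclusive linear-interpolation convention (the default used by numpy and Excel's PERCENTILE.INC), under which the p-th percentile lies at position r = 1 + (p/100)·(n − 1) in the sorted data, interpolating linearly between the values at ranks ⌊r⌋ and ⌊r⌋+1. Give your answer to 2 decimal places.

Sorted: 8, 19, 80, 114, 118, 138, 147, 171, 181, 195, 216, 225, 241, 244, 253, 268, 278, 283, 291, 318.
n = 20.
r = 1 + (10/100)·(20 − 1) = 1 + 1.9 = 2.9.
Rank 2 is 19 and rank 3 is 80.
Interpolate: 19 + 0.9·(80 − 19) = 19 + 0.9·61 = 73.9.

73.90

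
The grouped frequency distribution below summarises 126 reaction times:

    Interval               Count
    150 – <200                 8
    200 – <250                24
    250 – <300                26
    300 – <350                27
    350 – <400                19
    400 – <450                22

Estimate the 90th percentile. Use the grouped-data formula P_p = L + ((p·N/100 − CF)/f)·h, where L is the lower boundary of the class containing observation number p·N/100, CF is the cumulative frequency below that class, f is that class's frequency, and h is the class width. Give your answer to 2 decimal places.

N = 126; target position k = 90/100 · 126 = 113.4.
Cumulative frequencies: 8, 32, 58, 85, 104, 126.
Observation 113.4 falls in the class 400 – <450.
L = 400, CF = 104, f = 22, h = 50.
P90 = 400 + ((113.4 − 104)/22)·50 = 400 + 21.3636 = 421.364.

421.36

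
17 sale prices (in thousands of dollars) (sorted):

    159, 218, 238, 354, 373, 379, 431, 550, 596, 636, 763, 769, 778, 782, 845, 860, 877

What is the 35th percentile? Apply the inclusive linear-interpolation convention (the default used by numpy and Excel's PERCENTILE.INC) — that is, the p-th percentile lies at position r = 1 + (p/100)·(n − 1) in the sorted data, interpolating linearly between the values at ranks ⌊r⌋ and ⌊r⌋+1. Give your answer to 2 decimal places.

n = 17.
r = 1 + (35/100)·(17 − 1) = 1 + 5.6 = 6.6.
Rank 6 is 379 and rank 7 is 431.
Interpolate: 379 + 0.6·(431 − 379) = 379 + 0.6·52 = 410.2.

410.20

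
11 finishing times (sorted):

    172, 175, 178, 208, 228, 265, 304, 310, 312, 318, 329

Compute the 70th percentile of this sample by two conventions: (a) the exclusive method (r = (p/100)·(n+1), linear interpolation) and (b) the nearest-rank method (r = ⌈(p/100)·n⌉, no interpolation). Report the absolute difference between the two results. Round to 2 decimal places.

0.80

n = 11.
(a) r = 8.4; between ranks 8 (310) and 9 (312): 310.8.
(b) the nearest-rank method: rank 8 → 310.
|310.8 − 310| = 0.8.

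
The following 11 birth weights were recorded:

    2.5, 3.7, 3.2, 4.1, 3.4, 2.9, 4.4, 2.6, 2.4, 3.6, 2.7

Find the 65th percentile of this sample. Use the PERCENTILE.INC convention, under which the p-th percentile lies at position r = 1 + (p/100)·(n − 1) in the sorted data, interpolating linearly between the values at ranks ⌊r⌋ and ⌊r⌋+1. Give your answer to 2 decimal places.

3.50

Sorted: 2.4, 2.5, 2.6, 2.7, 2.9, 3.2, 3.4, 3.6, 3.7, 4.1, 4.4.
n = 11.
r = 1 + (65/100)·(11 − 1) = 1 + 6.5 = 7.5.
Rank 7 is 3.4 and rank 8 is 3.6.
Interpolate: 3.4 + 0.5·(3.6 − 3.4) = 3.4 + 0.5·0.2 = 3.5.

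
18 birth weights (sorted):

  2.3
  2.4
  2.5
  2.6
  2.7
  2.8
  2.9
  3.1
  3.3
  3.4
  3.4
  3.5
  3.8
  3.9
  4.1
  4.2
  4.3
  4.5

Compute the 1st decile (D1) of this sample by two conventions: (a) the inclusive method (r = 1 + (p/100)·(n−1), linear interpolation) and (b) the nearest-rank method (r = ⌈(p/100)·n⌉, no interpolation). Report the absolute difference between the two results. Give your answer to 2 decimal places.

0.07

n = 18.
(a) r = 2.7; between ranks 2 (2.4) and 3 (2.5): 2.47.
(b) the nearest-rank method: rank 2 → 2.4.
|2.47 − 2.4| = 0.07.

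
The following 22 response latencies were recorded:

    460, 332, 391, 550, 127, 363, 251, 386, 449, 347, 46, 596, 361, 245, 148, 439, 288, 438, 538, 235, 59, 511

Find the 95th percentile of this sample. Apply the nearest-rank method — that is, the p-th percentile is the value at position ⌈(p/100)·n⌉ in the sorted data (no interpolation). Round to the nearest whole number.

550

Sorted: 46, 59, 127, 148, 235, 245, 251, 288, 332, 347, 361, 363, 386, 391, 438, 439, 449, 460, 511, 538, 550, 596.
n = 22.
Position = ⌈95/100 · 22⌉ = ⌈20.9⌉ = 21.
The value at rank 21 is 550.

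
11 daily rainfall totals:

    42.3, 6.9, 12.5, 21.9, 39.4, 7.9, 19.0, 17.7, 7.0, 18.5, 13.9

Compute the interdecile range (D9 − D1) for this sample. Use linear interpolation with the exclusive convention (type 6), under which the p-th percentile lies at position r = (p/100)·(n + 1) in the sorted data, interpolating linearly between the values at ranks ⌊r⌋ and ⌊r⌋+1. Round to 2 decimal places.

34.80

Sorted: 6.9, 7.0, 7.9, 12.5, 13.9, 17.7, 18.5, 19.0, 21.9, 39.4, 42.3.
n = 11.
P10: r = 1.2; ranks 1–2 are 6.9, 7.0; interpolating gives 6.92.
P90: r = 10.8; ranks 10–11 are 39.4, 42.3; interpolating gives 41.72.
Difference: 41.72 − 6.92 = 34.8.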